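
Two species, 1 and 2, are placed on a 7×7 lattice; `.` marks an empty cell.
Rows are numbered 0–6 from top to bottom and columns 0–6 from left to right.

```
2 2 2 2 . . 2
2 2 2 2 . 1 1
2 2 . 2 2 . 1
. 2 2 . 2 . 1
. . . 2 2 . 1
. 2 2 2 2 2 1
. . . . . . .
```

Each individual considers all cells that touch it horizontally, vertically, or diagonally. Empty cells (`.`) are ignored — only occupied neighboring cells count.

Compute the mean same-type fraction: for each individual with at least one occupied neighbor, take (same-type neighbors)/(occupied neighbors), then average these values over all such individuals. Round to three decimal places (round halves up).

0.882

Row 0: (0,0)2 3/3 · (0,1)2 5/5 · (0,2)2 5/5 · (0,3)2 3/3 · (0,6)2 0/2
Row 1: (1,0)2 5/5 · (1,1)2 7/7 · (1,2)2 7/7 · (1,3)2 5/5 · (1,5)1 2/4 · (1,6)1 2/3
Row 2: (2,0)2 4/4 · (2,1)2 6/6 · (2,3)2 5/5 · (2,4)2 3/4 · (2,6)1 3/3
Row 3: (3,1)2 3/3 · (3,2)2 4/4 · (3,4)2 4/4 · (3,6)1 2/2
Row 4: (4,3)2 6/6 · (4,4)2 5/5 · (4,6)1 2/3
Row 5: (5,1)2 1/1 · (5,2)2 3/3 · (5,3)2 4/4 · (5,4)2 4/4 · (5,5)2 2/4 · (5,6)1 1/2
Sum over 29 individuals: 3/3 + 5/5 + 5/5 + 3/3 + 0/2 + 5/5 + 7/7 + 7/7 + 5/5 + 2/4 + 2/3 + 4/4 + 6/6 + 5/5 + 3/4 + 3/3 + 3/3 + 4/4 + 4/4 + 2/2 + 6/6 + 5/5 + 2/3 + 1/1 + 3/3 + 4/4 + 4/4 + 2/4 + 1/2 = 307/12; mean = 307/12 ÷ 29 = 307/348 = 0.882183… → 0.882.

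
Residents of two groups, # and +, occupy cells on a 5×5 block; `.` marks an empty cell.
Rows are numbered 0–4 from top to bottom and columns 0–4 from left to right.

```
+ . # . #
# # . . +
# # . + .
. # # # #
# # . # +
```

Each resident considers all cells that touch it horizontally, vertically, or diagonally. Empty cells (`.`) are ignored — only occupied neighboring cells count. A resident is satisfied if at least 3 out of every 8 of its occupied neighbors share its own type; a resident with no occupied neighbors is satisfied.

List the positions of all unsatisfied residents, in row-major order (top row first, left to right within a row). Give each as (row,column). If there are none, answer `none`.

(0,0), (0,4), (2,3), (4,4)

(0,0)+ 0/2 ✗
(0,2)# 1/1 ✓
(0,4)# 0/1 ✗
(1,0)# 3/4 ✓
(1,1)# 4/5 ✓
(1,4)+ 1/2 ✓
(2,0)# 4/4 ✓
(2,1)# 5/5 ✓
(2,3)+ 1/4 ✗
(3,1)# 5/5 ✓
(3,2)# 5/6 ✓
(3,3)# 3/5 ✓
(3,4)# 2/4 ✓
(4,0)# 2/2 ✓
(4,1)# 3/3 ✓
(4,3)# 3/4 ✓
(4,4)+ 0/3 ✗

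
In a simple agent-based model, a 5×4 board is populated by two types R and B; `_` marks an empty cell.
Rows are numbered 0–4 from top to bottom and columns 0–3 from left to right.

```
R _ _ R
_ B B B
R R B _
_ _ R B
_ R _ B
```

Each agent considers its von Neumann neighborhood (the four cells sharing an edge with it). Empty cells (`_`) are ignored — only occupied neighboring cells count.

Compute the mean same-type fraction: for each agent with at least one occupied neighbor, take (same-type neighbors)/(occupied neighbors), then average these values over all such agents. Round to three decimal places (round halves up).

0.517

Row 0: (0,0)R — no occupied neighbors · (0,3)R 0/1
Row 1: (1,1)B 1/2 · (1,2)B 3/3 · (1,3)B 1/2
Row 2: (2,0)R 1/1 · (2,1)R 1/3 · (2,2)B 1/3
Row 3: (3,2)R 0/2 · (3,3)B 1/2
Row 4: (4,1)R — no occupied neighbors · (4,3)B 1/1
Sum over 10 agents: 0/1 + 1/2 + 3/3 + 1/2 + 1/1 + 1/3 + 1/3 + 0/2 + 1/2 + 1/1 = 31/6; mean = 31/6 ÷ 10 = 31/60 = 0.516666… → 0.517.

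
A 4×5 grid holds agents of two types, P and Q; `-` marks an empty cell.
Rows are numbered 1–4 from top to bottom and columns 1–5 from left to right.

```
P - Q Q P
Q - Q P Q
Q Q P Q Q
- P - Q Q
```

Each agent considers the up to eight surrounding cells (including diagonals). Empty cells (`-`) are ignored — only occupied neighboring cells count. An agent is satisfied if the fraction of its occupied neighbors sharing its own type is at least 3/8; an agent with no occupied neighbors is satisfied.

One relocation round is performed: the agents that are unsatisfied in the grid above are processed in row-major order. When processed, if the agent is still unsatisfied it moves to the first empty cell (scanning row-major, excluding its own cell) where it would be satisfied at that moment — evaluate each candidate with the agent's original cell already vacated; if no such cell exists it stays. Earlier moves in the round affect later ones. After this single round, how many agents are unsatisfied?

2

Initially unsatisfied (in order): (1,1), (1,5), (2,4), (3,3), (4,2).
  (1,1) → (4,3).
  (1,5): no empty cell satisfies it; stays.
  (2,4): no empty cell satisfies it; stays.
  (3,3): now satisfied by earlier moves; stays.
  (4,2): now satisfied by earlier moves; stays.
Resulting grid:
- - Q Q P
Q - Q P Q
Q Q P Q Q
- P P Q Q
Unsatisfied now: (1,5), (2,4).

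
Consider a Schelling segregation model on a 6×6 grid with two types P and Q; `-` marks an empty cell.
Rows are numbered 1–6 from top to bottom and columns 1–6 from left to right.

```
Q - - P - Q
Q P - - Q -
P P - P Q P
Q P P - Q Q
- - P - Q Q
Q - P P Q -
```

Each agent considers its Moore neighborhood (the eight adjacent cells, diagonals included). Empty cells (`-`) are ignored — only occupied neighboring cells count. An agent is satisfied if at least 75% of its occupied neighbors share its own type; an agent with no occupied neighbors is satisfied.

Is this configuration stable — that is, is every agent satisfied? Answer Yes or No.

Row 1: (1,1)Q 1/2 unhappy · (1,4)P 0/1 unhappy · (1,6)Q 1/1 ok
Row 2: (2,1)Q 1/4 unhappy · (2,2)P 2/4 unhappy · (2,5)Q 2/5 unhappy
Row 3: (3,1)P 3/5 unhappy · (3,2)P 4/6 unhappy · (3,4)P 1/4 unhappy · (3,5)Q 3/5 unhappy · (3,6)P 0/4 unhappy
Row 4: (4,1)Q 0/3 unhappy · (4,2)P 4/5 ok · (4,3)P 4/4 ok · (4,5)Q 4/6 unhappy · (4,6)Q 4/5 ok
Row 5: (5,3)P 4/4 ok · (5,5)Q 4/5 ok · (5,6)Q 4/4 ok
Row 6: (6,1)Q 0/0 ok · (6,3)P 2/2 ok · (6,4)P 2/4 unhappy · (6,5)Q 2/3 unhappy
For instance (1,1) has only 1/2 same-type neighbors, below 3/4.

No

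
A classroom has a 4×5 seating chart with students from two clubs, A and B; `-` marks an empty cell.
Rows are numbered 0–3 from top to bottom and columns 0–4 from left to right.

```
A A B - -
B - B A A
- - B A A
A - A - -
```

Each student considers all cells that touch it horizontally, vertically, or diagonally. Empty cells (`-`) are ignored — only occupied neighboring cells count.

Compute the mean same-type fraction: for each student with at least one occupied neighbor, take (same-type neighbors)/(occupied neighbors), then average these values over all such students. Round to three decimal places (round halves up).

(0,0)A 1/2
(0,1)A 1/4
(0,2)B 1/3
(1,0)B 0/2
(1,2)B 2/5
(1,3)A 3/6
(1,4)A 3/3
(2,2)B 1/4
(2,3)A 4/6
(2,4)A 3/3
(3,0)A — no occupied neighbors
(3,2)A 1/2
Sum over 11 students: 1/2 + 1/4 + 1/3 + 0/2 + 2/5 + 3/6 + 3/3 + 1/4 + 4/6 + 3/3 + 1/2 = 27/5; mean = 27/5 ÷ 11 = 27/55 = 0.490909… → 0.491.

0.491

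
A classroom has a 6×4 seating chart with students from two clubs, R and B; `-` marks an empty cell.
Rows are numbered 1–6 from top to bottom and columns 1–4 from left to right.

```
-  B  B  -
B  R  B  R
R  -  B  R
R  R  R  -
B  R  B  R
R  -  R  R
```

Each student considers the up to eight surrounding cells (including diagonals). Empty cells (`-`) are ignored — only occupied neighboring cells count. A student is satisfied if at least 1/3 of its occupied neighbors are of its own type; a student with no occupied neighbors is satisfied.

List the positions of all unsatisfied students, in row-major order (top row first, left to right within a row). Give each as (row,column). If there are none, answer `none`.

(2,2), (2,4), (3,3), (5,1), (5,3)

(1,2)B 3/4 ok
(1,3)B 2/4 ok
(2,1)B 1/3 ok
(2,2)R 1/6 unhappy
(2,3)B 3/6 ok
(2,4)R 1/4 unhappy
(3,1)R 3/4 ok
(3,3)B 1/6 unhappy
(3,4)R 2/4 ok
(4,1)R 3/4 ok
(4,2)R 4/7 ok
(4,3)R 4/6 ok
(5,1)B 0/4 unhappy
(5,2)R 5/7 ok
(5,3)B 0/6 unhappy
(5,4)R 3/4 ok
(6,1)R 1/2 ok
(6,3)R 3/4 ok
(6,4)R 2/3 ok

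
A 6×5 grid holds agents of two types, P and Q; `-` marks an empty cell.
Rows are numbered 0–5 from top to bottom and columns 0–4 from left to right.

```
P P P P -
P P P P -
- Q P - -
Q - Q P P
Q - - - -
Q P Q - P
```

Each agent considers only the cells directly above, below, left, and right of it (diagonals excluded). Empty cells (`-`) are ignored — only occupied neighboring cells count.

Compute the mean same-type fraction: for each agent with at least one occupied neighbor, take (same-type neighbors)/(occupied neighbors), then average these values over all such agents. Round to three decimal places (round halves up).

Row 0: (0,0)P 2/2 · (0,1)P 3/3 · (0,2)P 3/3 · (0,3)P 2/2
Row 1: (1,0)P 2/2 · (1,1)P 3/4 · (1,2)P 4/4 · (1,3)P 2/2
Row 2: (2,1)Q 0/2 · (2,2)P 1/3
Row 3: (3,0)Q 1/1 · (3,2)Q 0/2 · (3,3)P 1/2 · (3,4)P 1/1
Row 4: (4,0)Q 2/2
Row 5: (5,0)Q 1/2 · (5,1)P 0/2 · (5,2)Q 0/1 · (5,4)P — no occupied neighbors
Sum over 18 agents: 2/2 + 3/3 + 3/3 + 2/2 + 2/2 + 3/4 + 4/4 + 2/2 + 0/2 + 1/3 + 1/1 + 0/2 + 1/2 + 1/1 + 2/2 + 1/2 + 0/2 + 0/1 = 145/12; mean = 145/12 ÷ 18 = 145/216 = 0.671296… → 0.671.

0.671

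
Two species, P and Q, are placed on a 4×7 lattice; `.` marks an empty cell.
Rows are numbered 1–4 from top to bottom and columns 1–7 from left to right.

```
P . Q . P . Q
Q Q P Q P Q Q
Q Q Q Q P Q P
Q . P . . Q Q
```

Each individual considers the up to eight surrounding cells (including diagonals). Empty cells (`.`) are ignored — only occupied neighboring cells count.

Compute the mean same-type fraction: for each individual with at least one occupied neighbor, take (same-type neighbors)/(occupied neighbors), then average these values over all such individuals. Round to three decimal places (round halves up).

Row 1: (1,1)P 0/2 · (1,3)Q 2/3 · (1,5)P 1/3 · (1,7)Q 2/2
Row 2: (2,1)Q 3/4 · (2,2)Q 5/7 · (2,3)P 0/6 · (2,4)Q 3/7 · (2,5)P 2/6 · (2,6)Q 3/7 · (2,7)Q 3/4
Row 3: (3,1)Q 4/4 · (3,2)Q 5/7 · (3,3)Q 4/6 · (3,4)Q 2/6 · (3,5)P 1/6 · (3,6)Q 4/7 · (3,7)P 0/5
Row 4: (4,1)Q 2/2 · (4,3)P 0/3 · (4,6)Q 2/4 · (4,7)Q 2/3
Sum over 22 individuals: 0/2 + 2/3 + 1/3 + 2/2 + 3/4 + 5/7 + 0/6 + 3/7 + 2/6 + 3/7 + 3/4 + 4/4 + 5/7 + 4/6 + 2/6 + 1/6 + 4/7 + 0/5 + 2/2 + 0/3 + 2/4 + 2/3 = 463/42; mean = 463/42 ÷ 22 = 463/924 = 0.501082… → 0.501.

0.501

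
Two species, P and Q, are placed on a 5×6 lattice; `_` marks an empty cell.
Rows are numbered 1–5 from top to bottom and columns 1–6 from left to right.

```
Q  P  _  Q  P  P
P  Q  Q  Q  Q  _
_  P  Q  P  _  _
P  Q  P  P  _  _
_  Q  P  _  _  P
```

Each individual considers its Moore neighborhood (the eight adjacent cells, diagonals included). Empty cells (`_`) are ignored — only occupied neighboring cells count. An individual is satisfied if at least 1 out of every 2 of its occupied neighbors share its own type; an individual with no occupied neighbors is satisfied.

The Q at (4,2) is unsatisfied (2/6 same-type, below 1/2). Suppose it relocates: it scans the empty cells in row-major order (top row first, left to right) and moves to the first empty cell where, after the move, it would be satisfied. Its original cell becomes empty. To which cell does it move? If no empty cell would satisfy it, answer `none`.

(1,3)

Vacating (4,2). Empty cells in order:
  (1,3): 4/5 same-type → satisfied — stop here.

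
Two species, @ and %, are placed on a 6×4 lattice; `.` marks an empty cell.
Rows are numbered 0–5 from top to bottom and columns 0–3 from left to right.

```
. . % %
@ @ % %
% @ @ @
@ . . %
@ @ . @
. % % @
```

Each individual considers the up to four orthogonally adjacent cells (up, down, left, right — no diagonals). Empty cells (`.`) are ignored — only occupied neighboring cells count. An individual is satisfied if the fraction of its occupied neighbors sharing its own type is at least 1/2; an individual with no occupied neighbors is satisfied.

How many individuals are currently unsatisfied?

3

Row 0: (0,2)% 2/2 satisfied · (0,3)% 2/2 satisfied
Row 1: (1,0)@ 1/2 satisfied · (1,1)@ 2/3 satisfied · (1,2)% 2/4 satisfied · (1,3)% 2/3 satisfied
Row 2: (2,0)% 0/3 not · (2,1)@ 2/3 satisfied · (2,2)@ 2/3 satisfied · (2,3)@ 1/3 not
Row 3: (3,0)@ 1/2 satisfied · (3,3)% 0/2 not
Row 4: (4,0)@ 2/2 satisfied · (4,1)@ 1/2 satisfied · (4,3)@ 1/2 satisfied
Row 5: (5,1)% 1/2 satisfied · (5,2)% 1/2 satisfied · (5,3)@ 1/2 satisfied
Unsatisfied: (2,0), (2,3), (3,3) — 3 in total.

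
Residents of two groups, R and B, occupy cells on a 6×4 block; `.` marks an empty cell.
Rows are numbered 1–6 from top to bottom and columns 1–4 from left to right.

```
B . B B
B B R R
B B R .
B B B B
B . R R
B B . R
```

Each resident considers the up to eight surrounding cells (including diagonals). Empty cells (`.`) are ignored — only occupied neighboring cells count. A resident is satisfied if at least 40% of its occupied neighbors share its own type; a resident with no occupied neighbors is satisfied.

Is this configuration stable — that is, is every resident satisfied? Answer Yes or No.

No

Row 1: (1,1)B 2/2 ok · (1,3)B 2/4 ok · (1,4)B 1/3 unhappy
Row 2: (2,1)B 4/4 ok · (2,2)B 5/7 ok · (2,3)R 2/6 unhappy · (2,4)R 2/4 ok
Row 3: (3,1)B 5/5 ok · (3,2)B 6/8 ok · (3,3)R 2/7 unhappy
Row 4: (4,1)B 4/4 ok · (4,2)B 5/7 ok · (4,3)B 3/6 ok · (4,4)B 1/4 unhappy
Row 5: (5,1)B 4/4 ok · (5,3)R 2/6 unhappy · (5,4)R 2/4 ok
Row 6: (6,1)B 2/2 ok · (6,2)B 2/3 ok · (6,4)R 2/2 ok
For instance (1,4) has only 1/3 same-type neighbors, below 2/5.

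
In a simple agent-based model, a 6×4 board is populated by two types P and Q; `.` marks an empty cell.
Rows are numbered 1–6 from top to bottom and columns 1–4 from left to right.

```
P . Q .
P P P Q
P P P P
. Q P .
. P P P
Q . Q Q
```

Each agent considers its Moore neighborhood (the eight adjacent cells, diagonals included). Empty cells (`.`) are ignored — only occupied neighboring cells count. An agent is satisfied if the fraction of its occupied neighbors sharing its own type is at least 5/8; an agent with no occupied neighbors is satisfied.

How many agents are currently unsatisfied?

9

(1,1)P 2/2 satisfied
(1,3)Q 1/3 not
(2,1)P 4/4 satisfied
(2,2)P 6/7 satisfied
(2,3)P 4/6 satisfied
(2,4)Q 1/4 not
(3,1)P 3/4 satisfied
(3,2)P 6/7 satisfied
(3,3)P 5/7 satisfied
(3,4)P 3/4 satisfied
(4,2)Q 0/6 not
(4,3)P 6/7 satisfied
(5,2)P 2/5 not
(5,3)P 3/6 not
(5,4)P 2/4 not
(6,1)Q 0/1 not
(6,3)Q 1/4 not
(6,4)Q 1/3 not
Unsatisfied: (1,3), (2,4), (4,2), (5,2), (5,3), (5,4), (6,1), (6,3), (6,4) — 9 in total.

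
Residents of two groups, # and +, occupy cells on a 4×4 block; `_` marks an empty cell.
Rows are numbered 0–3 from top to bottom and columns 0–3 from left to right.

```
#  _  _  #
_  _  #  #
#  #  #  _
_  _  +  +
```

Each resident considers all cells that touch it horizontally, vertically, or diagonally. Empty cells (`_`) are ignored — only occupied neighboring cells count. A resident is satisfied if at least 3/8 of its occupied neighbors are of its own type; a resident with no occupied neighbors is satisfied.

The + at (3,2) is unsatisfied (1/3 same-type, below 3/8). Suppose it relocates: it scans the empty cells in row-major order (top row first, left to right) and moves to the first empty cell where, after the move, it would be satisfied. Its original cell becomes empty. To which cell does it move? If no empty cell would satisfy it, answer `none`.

none

Vacating (3,2). Empty cells in order:
  (0,1): 0/2 same-type → still unsatisfied.
  (0,2): 0/3 same-type → still unsatisfied.
  (1,0): 0/3 same-type → still unsatisfied.
  (1,1): 0/5 same-type → still unsatisfied.
  (2,3): 1/4 same-type → still unsatisfied.
  (3,0): 0/2 same-type → still unsatisfied.
  (3,1): 0/3 same-type → still unsatisfied.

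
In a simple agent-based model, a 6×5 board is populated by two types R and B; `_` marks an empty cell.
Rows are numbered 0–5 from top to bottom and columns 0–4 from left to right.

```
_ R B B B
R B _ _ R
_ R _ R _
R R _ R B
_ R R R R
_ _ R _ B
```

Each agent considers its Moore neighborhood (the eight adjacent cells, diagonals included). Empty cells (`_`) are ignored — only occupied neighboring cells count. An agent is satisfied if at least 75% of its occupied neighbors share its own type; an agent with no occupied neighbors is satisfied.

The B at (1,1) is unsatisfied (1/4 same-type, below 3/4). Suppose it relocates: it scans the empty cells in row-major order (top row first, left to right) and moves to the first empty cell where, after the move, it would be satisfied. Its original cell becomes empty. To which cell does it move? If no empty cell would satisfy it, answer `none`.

Vacating (1,1). Empty cells in order:
  (0,0): 0/2 same-type → still unsatisfied.
  (1,2): 2/5 same-type → still unsatisfied.
  (1,3): 3/5 same-type → still unsatisfied.
  (2,0): 0/4 same-type → still unsatisfied.
  (2,2): 0/4 same-type → still unsatisfied.
  (2,4): 1/4 same-type → still unsatisfied.
  (3,2): 0/7 same-type → still unsatisfied.
  (4,0): 0/3 same-type → still unsatisfied.
  (5,0): 0/1 same-type → still unsatisfied.
  (5,1): 0/3 same-type → still unsatisfied.
  (5,3): 1/5 same-type → still unsatisfied.

none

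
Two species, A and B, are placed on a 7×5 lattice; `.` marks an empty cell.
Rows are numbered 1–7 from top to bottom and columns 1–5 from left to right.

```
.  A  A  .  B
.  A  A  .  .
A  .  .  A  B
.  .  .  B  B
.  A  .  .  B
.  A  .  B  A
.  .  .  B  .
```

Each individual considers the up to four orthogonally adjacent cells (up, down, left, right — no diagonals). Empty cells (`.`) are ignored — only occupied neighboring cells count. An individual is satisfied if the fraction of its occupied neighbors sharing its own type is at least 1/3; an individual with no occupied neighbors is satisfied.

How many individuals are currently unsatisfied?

2

(1,2)A 2/2 ✓
(1,3)A 2/2 ✓
(1,5)B 0/0 ✓
(2,2)A 2/2 ✓
(2,3)A 2/2 ✓
(3,1)A 0/0 ✓
(3,4)A 0/2 ✗
(3,5)B 1/2 ✓
(4,4)B 1/2 ✓
(4,5)B 3/3 ✓
(5,2)A 1/1 ✓
(5,5)B 1/2 ✓
(6,2)A 1/1 ✓
(6,4)B 1/2 ✓
(6,5)A 0/2 ✗
(7,4)B 1/1 ✓
Unsatisfied: (3,4), (6,5) — 2 in total.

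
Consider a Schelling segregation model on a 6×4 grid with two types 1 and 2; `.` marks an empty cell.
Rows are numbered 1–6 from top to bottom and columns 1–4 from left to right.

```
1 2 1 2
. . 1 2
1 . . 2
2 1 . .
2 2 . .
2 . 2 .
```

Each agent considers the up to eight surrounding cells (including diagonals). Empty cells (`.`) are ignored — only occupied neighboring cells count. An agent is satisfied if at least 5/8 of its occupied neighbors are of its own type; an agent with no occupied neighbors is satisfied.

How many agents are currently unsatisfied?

10

(1,1)1 0/1 ✗
(1,2)2 0/3 ✗
(1,3)1 1/4 ✗
(1,4)2 1/3 ✗
(2,3)1 1/5 ✗
(2,4)2 2/4 ✗
(3,1)1 1/2 ✗
(3,4)2 1/2 ✗
(4,1)2 2/4 ✗
(4,2)1 1/4 ✗
(5,1)2 3/4 ✓
(5,2)2 4/5 ✓
(6,1)2 2/2 ✓
(6,3)2 1/1 ✓
Unsatisfied: (1,1), (1,2), (1,3), (1,4), (2,3), (2,4), (3,1), (3,4), (4,1), (4,2) — 10 in total.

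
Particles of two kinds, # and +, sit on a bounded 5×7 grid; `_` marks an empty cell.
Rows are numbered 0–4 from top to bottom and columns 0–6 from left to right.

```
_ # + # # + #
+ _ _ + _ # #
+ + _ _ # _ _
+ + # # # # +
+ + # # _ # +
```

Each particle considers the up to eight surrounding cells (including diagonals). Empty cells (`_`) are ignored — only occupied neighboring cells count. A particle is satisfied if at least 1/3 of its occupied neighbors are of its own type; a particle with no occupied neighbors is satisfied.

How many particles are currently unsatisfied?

3

(0,1)# 0/2 ✗
(0,2)+ 1/3 ✓
(0,3)# 1/3 ✓
(0,4)# 2/4 ✓
(0,5)+ 0/4 ✗
(0,6)# 2/3 ✓
(1,0)+ 2/3 ✓
(1,3)+ 1/4 ✗
(1,5)# 4/5 ✓
(1,6)# 2/3 ✓
(2,0)+ 4/4 ✓
(2,1)+ 4/5 ✓
(2,4)# 4/5 ✓
(3,0)+ 5/5 ✓
(3,1)+ 5/7 ✓
(3,2)# 3/6 ✓
(3,3)# 5/5 ✓
(3,4)# 5/5 ✓
(3,5)# 3/5 ✓
(3,6)+ 1/3 ✓
(4,0)+ 3/3 ✓
(4,1)+ 3/5 ✓
(4,2)# 3/5 ✓
(4,3)# 4/4 ✓
(4,5)# 2/4 ✓
(4,6)+ 1/3 ✓
Unsatisfied: (0,1), (0,5), (1,3) — 3 in total.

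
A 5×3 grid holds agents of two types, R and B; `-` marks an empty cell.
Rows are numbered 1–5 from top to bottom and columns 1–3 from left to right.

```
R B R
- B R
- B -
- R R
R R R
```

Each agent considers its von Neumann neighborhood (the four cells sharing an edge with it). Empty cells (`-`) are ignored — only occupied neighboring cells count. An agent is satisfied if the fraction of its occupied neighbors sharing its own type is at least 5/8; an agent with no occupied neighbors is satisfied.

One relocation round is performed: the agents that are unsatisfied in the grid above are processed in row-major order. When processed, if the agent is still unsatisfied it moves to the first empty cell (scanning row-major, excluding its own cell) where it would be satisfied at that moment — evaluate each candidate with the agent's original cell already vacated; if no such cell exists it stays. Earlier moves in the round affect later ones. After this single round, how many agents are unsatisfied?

2

Initially unsatisfied (in order): (1,1), (1,2), (1,3), (2,3), (3,2).
  (1,1) → (3,3).
  (1,2) → (1,1).
  (1,3): now satisfied by earlier moves; stays.
  (2,3): now satisfied by earlier moves; stays.
  (3,2) → (1,2).
Resulting grid:
B B R
- B R
- - R
- R R
R R R
Unsatisfied now: (1,3), (2,2).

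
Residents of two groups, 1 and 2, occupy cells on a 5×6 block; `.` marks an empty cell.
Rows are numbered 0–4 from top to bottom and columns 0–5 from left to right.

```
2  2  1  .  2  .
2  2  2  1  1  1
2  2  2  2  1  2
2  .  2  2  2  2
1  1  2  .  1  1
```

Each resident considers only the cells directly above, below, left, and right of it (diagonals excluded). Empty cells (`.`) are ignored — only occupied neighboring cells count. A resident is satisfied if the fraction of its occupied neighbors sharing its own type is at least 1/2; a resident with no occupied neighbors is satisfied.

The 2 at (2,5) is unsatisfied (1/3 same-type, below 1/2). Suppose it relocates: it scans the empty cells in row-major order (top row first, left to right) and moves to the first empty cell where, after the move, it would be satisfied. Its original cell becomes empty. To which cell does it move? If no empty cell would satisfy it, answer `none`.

Vacating (2,5). Empty cells in order:
  (0,3): 1/3 same-type → still unsatisfied.
  (0,5): 1/2 same-type → satisfied — stop here.

(0,5)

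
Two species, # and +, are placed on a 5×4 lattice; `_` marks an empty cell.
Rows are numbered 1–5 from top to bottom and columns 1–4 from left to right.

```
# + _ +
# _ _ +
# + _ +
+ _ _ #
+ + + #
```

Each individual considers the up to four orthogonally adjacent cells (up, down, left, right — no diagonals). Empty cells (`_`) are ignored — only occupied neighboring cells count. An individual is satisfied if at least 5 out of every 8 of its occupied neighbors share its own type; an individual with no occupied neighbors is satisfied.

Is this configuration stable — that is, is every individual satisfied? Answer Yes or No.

No

(1,1)# 1/2 unhappy
(1,2)+ 0/1 unhappy
(1,4)+ 1/1 ok
(2,1)# 2/2 ok
(2,4)+ 2/2 ok
(3,1)# 1/3 unhappy
(3,2)+ 0/1 unhappy
(3,4)+ 1/2 unhappy
(4,1)+ 1/2 unhappy
(4,4)# 1/2 unhappy
(5,1)+ 2/2 ok
(5,2)+ 2/2 ok
(5,3)+ 1/2 unhappy
(5,4)# 1/2 unhappy
For instance (1,1) has only 1/2 same-type neighbors, below 5/8.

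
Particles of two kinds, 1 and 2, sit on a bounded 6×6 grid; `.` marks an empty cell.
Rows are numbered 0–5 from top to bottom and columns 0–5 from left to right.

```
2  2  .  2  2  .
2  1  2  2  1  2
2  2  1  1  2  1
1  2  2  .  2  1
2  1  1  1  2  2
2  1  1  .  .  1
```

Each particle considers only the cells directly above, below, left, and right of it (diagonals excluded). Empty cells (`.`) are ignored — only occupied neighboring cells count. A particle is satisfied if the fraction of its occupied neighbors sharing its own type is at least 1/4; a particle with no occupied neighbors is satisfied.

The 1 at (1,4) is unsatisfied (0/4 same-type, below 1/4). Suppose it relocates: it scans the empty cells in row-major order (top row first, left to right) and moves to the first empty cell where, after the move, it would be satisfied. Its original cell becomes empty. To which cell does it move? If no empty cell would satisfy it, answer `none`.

Vacating (1,4). Empty cells in order:
  (0,2): 0/3 same-type → still unsatisfied.
  (0,5): 0/2 same-type → still unsatisfied.
  (3,3): 2/4 same-type → satisfied — stop here.

(3,3)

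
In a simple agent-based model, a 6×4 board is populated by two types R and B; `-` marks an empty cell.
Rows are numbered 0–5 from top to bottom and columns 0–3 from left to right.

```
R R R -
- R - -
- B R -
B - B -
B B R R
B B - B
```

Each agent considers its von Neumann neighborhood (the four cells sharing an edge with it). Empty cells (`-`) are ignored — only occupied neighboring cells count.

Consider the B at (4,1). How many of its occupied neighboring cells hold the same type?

Occupied neighbors of (4,1): (5,1)=B, (4,0)=B, (4,2)=R.
Same type (B): 2 of 3.

2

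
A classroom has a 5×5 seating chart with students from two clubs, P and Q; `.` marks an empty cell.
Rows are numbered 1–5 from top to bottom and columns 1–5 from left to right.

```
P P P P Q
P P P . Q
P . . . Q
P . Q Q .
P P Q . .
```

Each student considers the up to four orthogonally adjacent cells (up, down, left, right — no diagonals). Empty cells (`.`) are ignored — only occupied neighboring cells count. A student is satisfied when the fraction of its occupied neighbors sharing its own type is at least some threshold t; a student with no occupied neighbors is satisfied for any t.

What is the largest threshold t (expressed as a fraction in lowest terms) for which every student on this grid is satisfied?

(1,1)P 2/2
(1,2)P 3/3
(1,3)P 3/3
(1,4)P 1/2
(1,5)Q 1/2
(2,1)P 3/3
(2,2)P 3/3
(2,3)P 2/2
(2,5)Q 2/2
(3,1)P 2/2
(3,5)Q 1/1
(4,1)P 2/2
(4,3)Q 2/2
(4,4)Q 1/1
(5,1)P 2/2
(5,2)P 1/2
(5,3)Q 1/2
The smallest same-type fraction is 1/2 at (1,4), which reduces to 1/2. Any threshold above that leaves this student unsatisfied.

1/2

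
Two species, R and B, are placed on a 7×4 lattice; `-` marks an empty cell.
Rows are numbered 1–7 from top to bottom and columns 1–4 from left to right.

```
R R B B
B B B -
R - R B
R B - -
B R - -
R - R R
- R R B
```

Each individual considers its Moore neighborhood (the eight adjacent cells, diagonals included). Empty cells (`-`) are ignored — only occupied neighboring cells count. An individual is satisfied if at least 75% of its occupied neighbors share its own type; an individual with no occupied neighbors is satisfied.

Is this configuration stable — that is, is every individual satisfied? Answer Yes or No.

Row 1: (1,1)R 1/3 unhappy · (1,2)R 1/5 unhappy · (1,3)B 3/4 ok · (1,4)B 2/2 ok
Row 2: (2,1)B 1/4 unhappy · (2,2)B 3/7 unhappy · (2,3)B 4/6 unhappy
Row 3: (3,1)R 1/4 unhappy · (3,3)R 0/4 unhappy · (3,4)B 1/2 unhappy
Row 4: (4,1)R 2/4 unhappy · (4,2)B 1/5 unhappy
Row 5: (5,1)B 1/4 unhappy · (5,2)R 3/5 unhappy
Row 6: (6,1)R 2/3 unhappy · (6,3)R 4/5 ok · (6,4)R 2/3 unhappy
Row 7: (7,2)R 3/3 ok · (7,3)R 3/4 ok · (7,4)B 0/3 unhappy
For instance (1,1) has only 1/3 same-type neighbors, below 3/4.

No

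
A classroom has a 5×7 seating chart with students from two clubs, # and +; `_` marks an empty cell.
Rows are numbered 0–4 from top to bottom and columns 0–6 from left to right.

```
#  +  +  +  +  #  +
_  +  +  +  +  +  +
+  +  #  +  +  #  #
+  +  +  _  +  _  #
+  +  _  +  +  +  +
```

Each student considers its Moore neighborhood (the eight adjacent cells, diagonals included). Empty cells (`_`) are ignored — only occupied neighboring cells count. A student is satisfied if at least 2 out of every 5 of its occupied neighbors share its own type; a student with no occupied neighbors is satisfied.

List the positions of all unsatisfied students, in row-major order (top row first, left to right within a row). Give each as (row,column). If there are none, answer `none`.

(0,0), (0,5), (2,2), (2,5)

Row 0: (0,0)# 0/2 not · (0,1)+ 3/4 satisfied · (0,2)+ 5/5 satisfied · (0,3)+ 5/5 satisfied · (0,4)+ 4/5 satisfied · (0,5)# 0/5 not · (0,6)+ 2/3 satisfied
Row 1: (1,1)+ 5/7 satisfied · (1,2)+ 7/8 satisfied · (1,3)+ 7/8 satisfied · (1,4)+ 6/8 satisfied · (1,5)+ 5/8 satisfied · (1,6)+ 2/5 satisfied
Row 2: (2,0)+ 4/4 satisfied · (2,1)+ 6/7 satisfied · (2,2)# 0/7 not · (2,3)+ 6/7 satisfied · (2,4)+ 5/6 satisfied · (2,5)# 2/7 not · (2,6)# 2/4 satisfied
Row 3: (3,0)+ 5/5 satisfied · (3,1)+ 6/7 satisfied · (3,2)+ 5/6 satisfied · (3,4)+ 5/6 satisfied · (3,6)# 2/4 satisfied
Row 4: (4,0)+ 3/3 satisfied · (4,1)+ 4/4 satisfied · (4,3)+ 3/3 satisfied · (4,4)+ 3/3 satisfied · (4,5)+ 3/4 satisfied · (4,6)+ 1/2 satisfied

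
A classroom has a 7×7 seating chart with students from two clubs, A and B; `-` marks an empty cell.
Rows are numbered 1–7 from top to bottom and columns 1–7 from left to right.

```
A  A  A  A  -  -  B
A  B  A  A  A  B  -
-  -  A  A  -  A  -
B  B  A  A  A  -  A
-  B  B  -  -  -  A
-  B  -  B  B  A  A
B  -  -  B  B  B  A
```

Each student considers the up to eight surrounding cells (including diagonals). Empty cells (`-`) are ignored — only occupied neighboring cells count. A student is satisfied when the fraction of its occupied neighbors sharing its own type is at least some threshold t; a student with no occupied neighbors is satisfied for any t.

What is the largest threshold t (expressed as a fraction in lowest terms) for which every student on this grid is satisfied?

0/1

Row 1: (1,1)A 2/3 · (1,2)A 4/5 · (1,3)A 4/5 · (1,4)A 4/4 · (1,7)B 1/1
Row 2: (2,1)A 2/3 · (2,2)B 0/6 · (2,3)A 6/7 · (2,4)A 6/6 · (2,5)A 4/5 · (2,6)B 1/3
Row 3: (3,3)A 5/7 · (3,4)A 7/7 · (3,6)A 3/4
Row 4: (4,1)B 2/2 · (4,2)B 3/5 · (4,3)A 3/6 · (4,4)A 4/5 · (4,5)A 3/3 · (4,7)A 2/2
Row 5: (5,2)B 4/5 · (5,3)B 4/6 · (5,7)A 3/3
Row 6: (6,2)B 3/3 · (6,4)B 4/4 · (6,5)B 4/5 · (6,6)A 3/6 · (6,7)A 3/4
Row 7: (7,1)B 1/1 · (7,4)B 3/3 · (7,5)B 4/5 · (7,6)B 2/5 · (7,7)A 2/3
The smallest same-type fraction is 0/6 at (2,2), which reduces to 0/1. Any threshold above that leaves this student unsatisfied.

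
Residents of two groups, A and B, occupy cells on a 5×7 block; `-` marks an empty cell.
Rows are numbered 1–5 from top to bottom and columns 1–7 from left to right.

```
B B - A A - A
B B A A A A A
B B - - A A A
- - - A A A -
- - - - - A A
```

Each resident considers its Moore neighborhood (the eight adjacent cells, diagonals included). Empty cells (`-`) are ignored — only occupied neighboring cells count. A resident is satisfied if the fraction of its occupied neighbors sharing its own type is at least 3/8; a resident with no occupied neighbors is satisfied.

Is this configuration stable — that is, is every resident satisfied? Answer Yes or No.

Row 1: (1,1)B 3/3 ✓ · (1,2)B 3/4 ✓ · (1,4)A 4/4 ✓ · (1,5)A 4/4 ✓ · (1,7)A 2/2 ✓
Row 2: (2,1)B 5/5 ✓ · (2,2)B 5/6 ✓ · (2,3)A 2/5 ✓ · (2,4)A 5/5 ✓ · (2,5)A 6/6 ✓ · (2,6)A 7/7 ✓ · (2,7)A 4/4 ✓
Row 3: (3,1)B 3/3 ✓ · (3,2)B 3/4 ✓ · (3,5)A 7/7 ✓ · (3,6)A 7/7 ✓ · (3,7)A 4/4 ✓
Row 4: (4,4)A 2/2 ✓ · (4,5)A 5/5 ✓ · (4,6)A 6/6 ✓
Row 5: (5,6)A 3/3 ✓ · (5,7)A 2/2 ✓
All meet the threshold, so the configuration is stable.

Yes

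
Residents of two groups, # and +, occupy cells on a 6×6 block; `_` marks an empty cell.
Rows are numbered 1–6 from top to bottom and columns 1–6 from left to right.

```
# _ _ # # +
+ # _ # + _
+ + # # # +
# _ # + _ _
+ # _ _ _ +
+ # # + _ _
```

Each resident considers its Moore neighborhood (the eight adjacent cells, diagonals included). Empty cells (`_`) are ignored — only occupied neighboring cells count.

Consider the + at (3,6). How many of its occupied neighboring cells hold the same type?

1

Occupied neighbors of (3,6): (2,5)=+, (3,5)=#.
Same type (+): 1 of 2.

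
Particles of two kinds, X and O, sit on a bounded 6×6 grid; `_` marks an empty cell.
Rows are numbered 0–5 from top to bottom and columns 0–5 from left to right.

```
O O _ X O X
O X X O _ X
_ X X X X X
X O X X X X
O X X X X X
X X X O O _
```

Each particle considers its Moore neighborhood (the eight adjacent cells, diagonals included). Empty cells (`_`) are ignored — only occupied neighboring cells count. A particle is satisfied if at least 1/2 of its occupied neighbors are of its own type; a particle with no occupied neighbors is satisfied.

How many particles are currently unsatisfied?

(0,0)O 2/3 ok
(0,1)O 2/4 ok
(0,3)X 1/3 unhappy
(0,4)O 1/4 unhappy
(0,5)X 1/2 ok
(1,0)O 2/4 ok
(1,1)X 3/6 ok
(1,2)X 5/7 ok
(1,3)O 1/6 unhappy
(1,5)X 3/4 ok
(2,1)X 5/7 ok
(2,2)X 6/8 ok
(2,3)X 6/7 ok
(2,4)X 6/7 ok
(2,5)X 4/4 ok
(3,0)X 2/4 ok
(3,1)O 1/7 unhappy
(3,2)X 7/8 ok
(3,3)X 8/8 ok
(3,4)X 8/8 ok
(3,5)X 5/5 ok
(4,0)O 1/5 unhappy
(4,1)X 6/8 ok
(4,2)X 6/8 ok
(4,3)X 6/8 ok
(4,4)X 5/7 ok
(4,5)X 3/4 ok
(5,0)X 2/3 ok
(5,1)X 4/5 ok
(5,2)X 4/5 ok
(5,3)O 1/5 unhappy
(5,4)O 1/4 unhappy
Unsatisfied: (0,3), (0,4), (1,3), (3,1), (4,0), (5,3), (5,4) — 7 in total.

7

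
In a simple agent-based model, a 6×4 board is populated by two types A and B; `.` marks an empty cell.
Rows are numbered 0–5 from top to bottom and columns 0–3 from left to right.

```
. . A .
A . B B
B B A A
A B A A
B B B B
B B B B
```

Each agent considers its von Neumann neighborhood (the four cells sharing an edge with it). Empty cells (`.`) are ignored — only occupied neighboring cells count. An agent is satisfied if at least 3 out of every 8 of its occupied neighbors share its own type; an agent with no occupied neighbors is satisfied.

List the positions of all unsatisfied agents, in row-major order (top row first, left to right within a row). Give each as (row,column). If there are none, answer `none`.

Row 0: (0,2)A 0/1 not
Row 1: (1,0)A 0/1 not · (1,2)B 1/3 not · (1,3)B 1/2 satisfied
Row 2: (2,0)B 1/3 not · (2,1)B 2/3 satisfied · (2,2)A 2/4 satisfied · (2,3)A 2/3 satisfied
Row 3: (3,0)A 0/3 not · (3,1)B 2/4 satisfied · (3,2)A 2/4 satisfied · (3,3)A 2/3 satisfied
Row 4: (4,0)B 2/3 satisfied · (4,1)B 4/4 satisfied · (4,2)B 3/4 satisfied · (4,3)B 2/3 satisfied
Row 5: (5,0)B 2/2 satisfied · (5,1)B 3/3 satisfied · (5,2)B 3/3 satisfied · (5,3)B 2/2 satisfied

(0,2), (1,0), (1,2), (2,0), (3,0)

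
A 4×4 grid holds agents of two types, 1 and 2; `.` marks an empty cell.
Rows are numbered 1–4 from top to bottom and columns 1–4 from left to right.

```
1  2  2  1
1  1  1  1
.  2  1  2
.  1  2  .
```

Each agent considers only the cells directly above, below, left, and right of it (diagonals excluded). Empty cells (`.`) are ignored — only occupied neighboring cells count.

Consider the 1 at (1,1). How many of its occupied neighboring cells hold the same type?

1

Occupied neighbors of (1,1): (2,1)=1, (1,2)=2.
Same type (1): 1 of 2.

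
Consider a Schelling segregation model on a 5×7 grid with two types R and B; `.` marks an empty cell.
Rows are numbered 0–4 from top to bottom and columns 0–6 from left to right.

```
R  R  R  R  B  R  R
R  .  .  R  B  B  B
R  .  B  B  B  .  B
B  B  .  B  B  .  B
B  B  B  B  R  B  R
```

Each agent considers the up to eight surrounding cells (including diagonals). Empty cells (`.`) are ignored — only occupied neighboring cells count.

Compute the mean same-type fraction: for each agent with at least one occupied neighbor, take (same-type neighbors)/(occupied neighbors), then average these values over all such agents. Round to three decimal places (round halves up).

0.671

Row 0: (0,0)R 2/2 · (0,1)R 3/3 · (0,2)R 3/3 · (0,3)R 2/4 · (0,4)B 2/5 · (0,5)R 1/5 · (0,6)R 1/3
Row 1: (1,0)R 3/3 · (1,3)R 2/7 · (1,4)B 4/7 · (1,5)B 5/7 · (1,6)B 2/4
Row 2: (2,0)R 1/3 · (2,2)B 3/4 · (2,3)B 5/6 · (2,4)B 5/6 · (2,6)B 3/3
Row 3: (3,0)B 3/4 · (3,1)B 5/6 · (3,3)B 6/7 · (3,4)B 5/6 · (3,6)B 2/3
Row 4: (4,0)B 3/3 · (4,1)B 4/4 · (4,2)B 4/4 · (4,3)B 3/4 · (4,4)R 0/4 · (4,5)B 2/4 · (4,6)R 0/2
Sum over 29 agents: 2/2 + 3/3 + 3/3 + 2/4 + 2/5 + 1/5 + 1/3 + 3/3 + 2/7 + 4/7 + 5/7 + 2/4 + 1/3 + 3/4 + 5/6 + 5/6 + 3/3 + 3/4 + 5/6 + 6/7 + 5/6 + 2/3 + 3/3 + 4/4 + 4/4 + 3/4 + 0/4 + 2/4 + 0/2 = 8167/420; mean = 8167/420 ÷ 29 = 8167/12180 = 0.670525… → 0.671.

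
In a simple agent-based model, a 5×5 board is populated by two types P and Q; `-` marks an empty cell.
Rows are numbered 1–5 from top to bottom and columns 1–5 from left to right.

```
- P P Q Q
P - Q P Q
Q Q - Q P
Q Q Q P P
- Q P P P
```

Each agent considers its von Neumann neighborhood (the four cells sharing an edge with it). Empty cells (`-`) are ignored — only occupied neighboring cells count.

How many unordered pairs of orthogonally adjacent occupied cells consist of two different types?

Scan each occupied cell's neighbors to the right and below so each pair is counted once.
Row 1: P(1,2)–P(1,3)= P(1,3)–Q(1,4)≠ P(1,3)–Q(2,3)≠ Q(1,4)–Q(1,5)= Q(1,4)–P(2,4)≠ Q(1,5)–Q(2,5)=  → 3/6 unlike.
Row 2: P(2,1)–Q(3,1)≠ Q(2,3)–P(2,4)≠ P(2,4)–Q(2,5)≠ P(2,4)–Q(3,4)≠ Q(2,5)–P(3,5)≠  → 5/5 unlike.
Row 3: Q(3,1)–Q(3,2)= Q(3,1)–Q(4,1)= Q(3,2)–Q(4,2)= Q(3,4)–P(3,5)≠ Q(3,4)–P(4,4)≠ P(3,5)–P(4,5)=  → 2/6 unlike.
Row 4: Q(4,1)–Q(4,2)= Q(4,2)–Q(4,3)= Q(4,2)–Q(5,2)= Q(4,3)–P(4,4)≠ Q(4,3)–P(5,3)≠ P(4,4)–P(4,5)= P(4,4)–P(5,4)= P(4,5)–P(5,5)=  → 2/8 unlike.
Row 5: Q(5,2)–P(5,3)≠ P(5,3)–P(5,4)= P(5,4)–P(5,5)=  → 1/3 unlike.
Total adjacent occupied pairs: 28; unlike-type pairs: 13.

13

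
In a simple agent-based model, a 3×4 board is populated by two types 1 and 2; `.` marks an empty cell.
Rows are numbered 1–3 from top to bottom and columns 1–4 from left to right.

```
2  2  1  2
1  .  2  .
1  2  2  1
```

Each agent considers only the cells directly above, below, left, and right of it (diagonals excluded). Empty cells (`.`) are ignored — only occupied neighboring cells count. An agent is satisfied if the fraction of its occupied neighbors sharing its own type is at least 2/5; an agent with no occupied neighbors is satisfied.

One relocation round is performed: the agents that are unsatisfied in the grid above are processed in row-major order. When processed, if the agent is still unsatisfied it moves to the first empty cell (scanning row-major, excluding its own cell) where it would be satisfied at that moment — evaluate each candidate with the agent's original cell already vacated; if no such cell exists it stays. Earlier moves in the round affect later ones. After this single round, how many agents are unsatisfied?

Initially unsatisfied (in order): (1,3), (1,4), (3,4).
  (1,3): no empty cell satisfies it; stays.
  (1,4) → (2,2).
  (3,4) → (1,4).
Resulting grid:
2 2 1 1
1 2 2 .
1 2 2 .
Unsatisfied now: (1,3), (2,1).

2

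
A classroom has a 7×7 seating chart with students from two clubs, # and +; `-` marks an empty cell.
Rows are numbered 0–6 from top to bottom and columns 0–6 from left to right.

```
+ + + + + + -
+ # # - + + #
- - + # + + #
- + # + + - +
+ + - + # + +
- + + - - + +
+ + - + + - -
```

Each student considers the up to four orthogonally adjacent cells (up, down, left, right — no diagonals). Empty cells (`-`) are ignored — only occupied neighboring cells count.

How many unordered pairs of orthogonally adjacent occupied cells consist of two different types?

Scan each occupied cell's neighbors to the right and below so each pair is counted once.
Row 0: +(0,0)–+(0,1)= +(0,0)–+(1,0)= +(0,1)–+(0,2)= +(0,1)–#(1,1)≠ +(0,2)–+(0,3)= +(0,2)–#(1,2)≠ +(0,3)–+(0,4)= +(0,4)–+(0,5)= +(0,4)–+(1,4)= +(0,5)–+(1,5)=  → 2/10 unlike.
Row 1: +(1,0)–#(1,1)≠ #(1,1)–#(1,2)= #(1,2)–+(2,2)≠ +(1,4)–+(1,5)= +(1,4)–+(2,4)= +(1,5)–#(1,6)≠ +(1,5)–+(2,5)= #(1,6)–#(2,6)=  → 3/8 unlike.
Row 2: +(2,2)–#(2,3)≠ +(2,2)–#(3,2)≠ #(2,3)–+(2,4)≠ #(2,3)–+(3,3)≠ +(2,4)–+(2,5)= +(2,4)–+(3,4)= +(2,5)–#(2,6)≠ #(2,6)–+(3,6)≠  → 6/8 unlike.
Row 3: +(3,1)–#(3,2)≠ +(3,1)–+(4,1)= #(3,2)–+(3,3)≠ +(3,3)–+(3,4)= +(3,3)–+(4,3)= +(3,4)–#(4,4)≠ +(3,6)–+(4,6)=  → 3/7 unlike.
Row 4: +(4,0)–+(4,1)= +(4,1)–+(5,1)= +(4,3)–#(4,4)≠ #(4,4)–+(4,5)≠ +(4,5)–+(4,6)= +(4,5)–+(5,5)= +(4,6)–+(5,6)=  → 2/7 unlike.
Row 5: +(5,1)–+(5,2)= +(5,1)–+(6,1)= +(5,5)–+(5,6)=  → 0/3 unlike.
Row 6: +(6,0)–+(6,1)= +(6,3)–+(6,4)=  → 0/2 unlike.
Total adjacent occupied pairs: 45; unlike-type pairs: 16.

16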